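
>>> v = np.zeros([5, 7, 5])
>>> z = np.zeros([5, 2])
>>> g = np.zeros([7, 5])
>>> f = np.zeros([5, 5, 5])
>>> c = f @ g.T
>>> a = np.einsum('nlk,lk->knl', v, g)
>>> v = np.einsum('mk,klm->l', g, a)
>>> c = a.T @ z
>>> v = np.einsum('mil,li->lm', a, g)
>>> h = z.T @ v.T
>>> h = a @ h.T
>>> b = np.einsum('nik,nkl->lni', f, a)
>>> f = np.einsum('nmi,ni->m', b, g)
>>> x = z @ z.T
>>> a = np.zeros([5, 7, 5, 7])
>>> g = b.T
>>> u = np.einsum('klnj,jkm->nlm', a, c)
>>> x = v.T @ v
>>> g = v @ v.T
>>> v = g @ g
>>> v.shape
(7, 7)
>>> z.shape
(5, 2)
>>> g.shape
(7, 7)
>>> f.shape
(5,)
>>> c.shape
(7, 5, 2)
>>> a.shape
(5, 7, 5, 7)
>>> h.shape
(5, 5, 2)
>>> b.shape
(7, 5, 5)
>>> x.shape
(5, 5)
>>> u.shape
(5, 7, 2)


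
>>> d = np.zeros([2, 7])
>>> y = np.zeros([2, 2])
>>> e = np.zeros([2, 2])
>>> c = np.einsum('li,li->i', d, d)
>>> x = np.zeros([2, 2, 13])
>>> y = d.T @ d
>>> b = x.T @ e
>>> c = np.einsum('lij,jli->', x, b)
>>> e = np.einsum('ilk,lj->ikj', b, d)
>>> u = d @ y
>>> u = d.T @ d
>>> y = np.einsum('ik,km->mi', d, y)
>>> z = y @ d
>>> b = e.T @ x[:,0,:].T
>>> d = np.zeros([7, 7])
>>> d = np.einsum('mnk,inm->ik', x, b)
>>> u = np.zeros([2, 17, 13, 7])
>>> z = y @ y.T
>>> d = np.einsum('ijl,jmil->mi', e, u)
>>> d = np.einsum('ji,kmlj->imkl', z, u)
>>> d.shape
(7, 17, 2, 13)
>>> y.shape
(7, 2)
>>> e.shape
(13, 2, 7)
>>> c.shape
()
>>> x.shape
(2, 2, 13)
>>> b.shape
(7, 2, 2)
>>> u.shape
(2, 17, 13, 7)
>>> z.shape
(7, 7)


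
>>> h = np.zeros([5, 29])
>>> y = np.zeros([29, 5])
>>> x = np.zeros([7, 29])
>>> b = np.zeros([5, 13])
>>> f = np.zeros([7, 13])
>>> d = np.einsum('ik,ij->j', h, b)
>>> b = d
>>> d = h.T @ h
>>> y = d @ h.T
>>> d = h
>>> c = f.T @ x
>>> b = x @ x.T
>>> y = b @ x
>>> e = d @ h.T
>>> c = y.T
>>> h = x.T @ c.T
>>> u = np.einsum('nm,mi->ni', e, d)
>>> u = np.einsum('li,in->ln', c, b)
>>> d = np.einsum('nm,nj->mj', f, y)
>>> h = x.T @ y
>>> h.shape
(29, 29)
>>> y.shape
(7, 29)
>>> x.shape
(7, 29)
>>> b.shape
(7, 7)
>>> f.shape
(7, 13)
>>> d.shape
(13, 29)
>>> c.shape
(29, 7)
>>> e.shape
(5, 5)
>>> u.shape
(29, 7)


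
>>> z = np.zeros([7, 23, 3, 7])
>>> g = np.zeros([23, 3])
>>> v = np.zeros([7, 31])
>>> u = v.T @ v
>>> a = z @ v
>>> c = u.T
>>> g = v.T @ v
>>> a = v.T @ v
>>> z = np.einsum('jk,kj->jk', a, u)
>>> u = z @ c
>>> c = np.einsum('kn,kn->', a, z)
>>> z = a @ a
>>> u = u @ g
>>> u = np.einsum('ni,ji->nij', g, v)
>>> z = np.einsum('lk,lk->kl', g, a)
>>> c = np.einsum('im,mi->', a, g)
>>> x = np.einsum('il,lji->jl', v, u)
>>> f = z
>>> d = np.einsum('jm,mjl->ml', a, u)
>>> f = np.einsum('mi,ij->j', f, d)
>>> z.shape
(31, 31)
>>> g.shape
(31, 31)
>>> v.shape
(7, 31)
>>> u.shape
(31, 31, 7)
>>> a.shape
(31, 31)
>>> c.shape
()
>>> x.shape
(31, 31)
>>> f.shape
(7,)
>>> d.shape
(31, 7)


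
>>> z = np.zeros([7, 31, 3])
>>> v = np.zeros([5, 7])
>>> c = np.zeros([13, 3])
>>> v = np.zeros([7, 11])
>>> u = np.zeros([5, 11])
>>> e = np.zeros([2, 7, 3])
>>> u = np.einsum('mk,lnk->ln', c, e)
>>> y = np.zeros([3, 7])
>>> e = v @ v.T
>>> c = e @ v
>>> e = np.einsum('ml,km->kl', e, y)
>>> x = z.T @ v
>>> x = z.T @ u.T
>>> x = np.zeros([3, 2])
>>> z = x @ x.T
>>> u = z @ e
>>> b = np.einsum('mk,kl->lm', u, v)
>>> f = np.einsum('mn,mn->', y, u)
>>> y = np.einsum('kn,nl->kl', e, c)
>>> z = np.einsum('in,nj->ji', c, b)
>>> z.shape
(3, 7)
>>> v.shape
(7, 11)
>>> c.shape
(7, 11)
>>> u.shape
(3, 7)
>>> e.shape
(3, 7)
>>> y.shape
(3, 11)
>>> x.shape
(3, 2)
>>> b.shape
(11, 3)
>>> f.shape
()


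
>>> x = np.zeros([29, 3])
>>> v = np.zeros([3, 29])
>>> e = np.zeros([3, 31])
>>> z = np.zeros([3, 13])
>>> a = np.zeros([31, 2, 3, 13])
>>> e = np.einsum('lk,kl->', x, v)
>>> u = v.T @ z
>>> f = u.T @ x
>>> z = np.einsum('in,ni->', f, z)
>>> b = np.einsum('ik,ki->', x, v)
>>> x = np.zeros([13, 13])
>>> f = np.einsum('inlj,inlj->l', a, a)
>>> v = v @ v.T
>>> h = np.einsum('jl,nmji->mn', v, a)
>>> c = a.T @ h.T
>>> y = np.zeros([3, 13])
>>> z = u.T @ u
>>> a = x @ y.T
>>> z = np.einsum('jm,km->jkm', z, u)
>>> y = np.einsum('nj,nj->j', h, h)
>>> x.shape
(13, 13)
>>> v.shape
(3, 3)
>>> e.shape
()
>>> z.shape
(13, 29, 13)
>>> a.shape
(13, 3)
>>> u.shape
(29, 13)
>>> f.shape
(3,)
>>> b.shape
()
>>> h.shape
(2, 31)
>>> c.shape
(13, 3, 2, 2)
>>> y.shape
(31,)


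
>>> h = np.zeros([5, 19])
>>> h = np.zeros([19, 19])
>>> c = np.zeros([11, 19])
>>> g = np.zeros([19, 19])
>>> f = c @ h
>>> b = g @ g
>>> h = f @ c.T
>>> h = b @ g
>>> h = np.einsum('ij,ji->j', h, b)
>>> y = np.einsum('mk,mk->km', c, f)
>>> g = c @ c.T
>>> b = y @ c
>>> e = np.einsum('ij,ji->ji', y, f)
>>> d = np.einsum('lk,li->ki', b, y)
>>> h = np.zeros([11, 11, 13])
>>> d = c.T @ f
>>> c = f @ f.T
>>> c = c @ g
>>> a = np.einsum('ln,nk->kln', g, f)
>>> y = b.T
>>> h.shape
(11, 11, 13)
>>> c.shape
(11, 11)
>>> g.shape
(11, 11)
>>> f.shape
(11, 19)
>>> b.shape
(19, 19)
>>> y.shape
(19, 19)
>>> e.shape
(11, 19)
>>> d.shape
(19, 19)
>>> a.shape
(19, 11, 11)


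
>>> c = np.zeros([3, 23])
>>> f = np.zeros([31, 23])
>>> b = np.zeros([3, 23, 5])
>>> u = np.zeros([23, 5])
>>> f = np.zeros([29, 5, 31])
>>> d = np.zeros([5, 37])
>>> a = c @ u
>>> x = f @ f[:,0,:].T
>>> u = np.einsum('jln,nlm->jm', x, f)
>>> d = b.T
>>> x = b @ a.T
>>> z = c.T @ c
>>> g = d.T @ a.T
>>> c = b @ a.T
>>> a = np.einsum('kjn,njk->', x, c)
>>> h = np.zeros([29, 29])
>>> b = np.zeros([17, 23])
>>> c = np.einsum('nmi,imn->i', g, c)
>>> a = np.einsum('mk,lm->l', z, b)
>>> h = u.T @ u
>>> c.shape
(3,)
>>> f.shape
(29, 5, 31)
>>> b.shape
(17, 23)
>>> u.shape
(29, 31)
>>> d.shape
(5, 23, 3)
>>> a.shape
(17,)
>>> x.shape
(3, 23, 3)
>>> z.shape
(23, 23)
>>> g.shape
(3, 23, 3)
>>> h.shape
(31, 31)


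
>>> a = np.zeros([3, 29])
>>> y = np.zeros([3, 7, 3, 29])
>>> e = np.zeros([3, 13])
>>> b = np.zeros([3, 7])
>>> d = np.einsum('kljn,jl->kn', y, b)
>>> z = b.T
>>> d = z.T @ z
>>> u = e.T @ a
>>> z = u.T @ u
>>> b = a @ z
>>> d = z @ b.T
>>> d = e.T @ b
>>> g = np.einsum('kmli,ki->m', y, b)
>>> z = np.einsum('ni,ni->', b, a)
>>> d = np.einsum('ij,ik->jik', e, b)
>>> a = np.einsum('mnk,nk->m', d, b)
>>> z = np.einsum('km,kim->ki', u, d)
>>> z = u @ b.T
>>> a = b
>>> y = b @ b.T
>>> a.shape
(3, 29)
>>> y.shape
(3, 3)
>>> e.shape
(3, 13)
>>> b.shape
(3, 29)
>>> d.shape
(13, 3, 29)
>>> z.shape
(13, 3)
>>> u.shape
(13, 29)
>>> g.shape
(7,)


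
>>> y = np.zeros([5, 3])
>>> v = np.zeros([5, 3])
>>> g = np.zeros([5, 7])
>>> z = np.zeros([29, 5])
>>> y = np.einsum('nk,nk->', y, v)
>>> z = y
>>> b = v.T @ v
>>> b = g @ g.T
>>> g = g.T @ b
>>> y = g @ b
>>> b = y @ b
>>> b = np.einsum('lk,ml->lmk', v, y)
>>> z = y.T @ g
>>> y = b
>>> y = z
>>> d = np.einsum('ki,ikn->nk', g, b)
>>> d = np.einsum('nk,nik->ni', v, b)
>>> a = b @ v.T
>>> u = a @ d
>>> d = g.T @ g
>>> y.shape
(5, 5)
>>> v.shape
(5, 3)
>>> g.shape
(7, 5)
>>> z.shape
(5, 5)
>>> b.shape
(5, 7, 3)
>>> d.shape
(5, 5)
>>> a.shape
(5, 7, 5)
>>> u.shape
(5, 7, 7)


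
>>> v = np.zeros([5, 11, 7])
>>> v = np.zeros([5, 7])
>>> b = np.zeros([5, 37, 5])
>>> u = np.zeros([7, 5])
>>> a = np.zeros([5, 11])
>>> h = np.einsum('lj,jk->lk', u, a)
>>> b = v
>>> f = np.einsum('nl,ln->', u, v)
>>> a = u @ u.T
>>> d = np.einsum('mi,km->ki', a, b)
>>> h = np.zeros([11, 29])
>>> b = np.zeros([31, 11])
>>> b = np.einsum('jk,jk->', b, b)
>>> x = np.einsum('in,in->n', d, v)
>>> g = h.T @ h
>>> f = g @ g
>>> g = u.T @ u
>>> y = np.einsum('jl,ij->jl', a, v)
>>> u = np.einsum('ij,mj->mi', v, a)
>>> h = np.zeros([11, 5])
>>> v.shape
(5, 7)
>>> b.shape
()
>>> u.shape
(7, 5)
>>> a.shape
(7, 7)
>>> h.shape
(11, 5)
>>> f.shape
(29, 29)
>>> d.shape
(5, 7)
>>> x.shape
(7,)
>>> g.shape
(5, 5)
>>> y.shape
(7, 7)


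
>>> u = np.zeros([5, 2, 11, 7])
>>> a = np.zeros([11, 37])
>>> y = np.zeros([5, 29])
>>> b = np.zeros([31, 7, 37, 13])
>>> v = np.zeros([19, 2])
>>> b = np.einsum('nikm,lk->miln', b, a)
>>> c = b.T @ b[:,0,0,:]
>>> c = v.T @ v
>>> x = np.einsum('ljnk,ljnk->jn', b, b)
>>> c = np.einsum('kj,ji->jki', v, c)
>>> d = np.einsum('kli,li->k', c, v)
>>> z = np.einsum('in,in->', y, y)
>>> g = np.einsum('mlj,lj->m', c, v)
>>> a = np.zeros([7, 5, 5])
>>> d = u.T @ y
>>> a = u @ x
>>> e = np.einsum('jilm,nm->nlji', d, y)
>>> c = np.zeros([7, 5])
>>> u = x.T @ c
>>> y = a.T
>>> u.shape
(11, 5)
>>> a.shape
(5, 2, 11, 11)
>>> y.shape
(11, 11, 2, 5)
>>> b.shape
(13, 7, 11, 31)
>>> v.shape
(19, 2)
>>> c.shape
(7, 5)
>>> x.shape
(7, 11)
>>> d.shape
(7, 11, 2, 29)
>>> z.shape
()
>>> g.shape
(2,)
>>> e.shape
(5, 2, 7, 11)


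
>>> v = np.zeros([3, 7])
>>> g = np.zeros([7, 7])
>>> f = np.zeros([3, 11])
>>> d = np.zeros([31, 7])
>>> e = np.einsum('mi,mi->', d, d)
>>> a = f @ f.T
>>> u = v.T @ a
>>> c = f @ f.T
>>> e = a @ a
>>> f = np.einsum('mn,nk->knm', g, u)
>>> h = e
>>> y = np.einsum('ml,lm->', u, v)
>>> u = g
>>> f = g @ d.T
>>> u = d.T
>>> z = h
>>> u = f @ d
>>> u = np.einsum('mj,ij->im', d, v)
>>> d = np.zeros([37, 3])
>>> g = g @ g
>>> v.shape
(3, 7)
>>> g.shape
(7, 7)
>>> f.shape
(7, 31)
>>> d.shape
(37, 3)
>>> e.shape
(3, 3)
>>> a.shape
(3, 3)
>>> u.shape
(3, 31)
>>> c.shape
(3, 3)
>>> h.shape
(3, 3)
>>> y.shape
()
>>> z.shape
(3, 3)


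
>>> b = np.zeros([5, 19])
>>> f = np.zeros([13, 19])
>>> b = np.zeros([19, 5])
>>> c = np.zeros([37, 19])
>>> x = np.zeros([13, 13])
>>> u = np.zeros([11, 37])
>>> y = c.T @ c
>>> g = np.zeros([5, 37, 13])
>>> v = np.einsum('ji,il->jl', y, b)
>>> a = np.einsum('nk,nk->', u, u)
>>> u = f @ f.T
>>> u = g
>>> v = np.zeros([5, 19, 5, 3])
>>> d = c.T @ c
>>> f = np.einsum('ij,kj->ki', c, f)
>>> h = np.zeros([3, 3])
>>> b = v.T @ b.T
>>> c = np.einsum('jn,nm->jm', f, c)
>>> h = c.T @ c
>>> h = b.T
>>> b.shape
(3, 5, 19, 19)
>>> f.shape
(13, 37)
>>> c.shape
(13, 19)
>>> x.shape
(13, 13)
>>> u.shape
(5, 37, 13)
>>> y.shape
(19, 19)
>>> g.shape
(5, 37, 13)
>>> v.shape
(5, 19, 5, 3)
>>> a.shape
()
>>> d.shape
(19, 19)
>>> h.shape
(19, 19, 5, 3)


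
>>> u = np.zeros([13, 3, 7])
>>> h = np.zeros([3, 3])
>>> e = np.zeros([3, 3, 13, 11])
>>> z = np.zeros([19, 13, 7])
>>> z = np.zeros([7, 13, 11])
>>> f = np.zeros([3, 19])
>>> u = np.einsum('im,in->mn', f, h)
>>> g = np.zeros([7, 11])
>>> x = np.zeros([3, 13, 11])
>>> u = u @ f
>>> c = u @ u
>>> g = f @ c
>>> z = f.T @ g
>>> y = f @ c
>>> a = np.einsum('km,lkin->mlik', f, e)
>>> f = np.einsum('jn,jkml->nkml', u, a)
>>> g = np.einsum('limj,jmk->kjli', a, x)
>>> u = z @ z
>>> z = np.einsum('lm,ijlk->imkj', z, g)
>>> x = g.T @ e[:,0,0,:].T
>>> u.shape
(19, 19)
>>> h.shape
(3, 3)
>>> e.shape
(3, 3, 13, 11)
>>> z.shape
(11, 19, 3, 3)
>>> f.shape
(19, 3, 13, 3)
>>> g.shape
(11, 3, 19, 3)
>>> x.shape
(3, 19, 3, 3)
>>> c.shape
(19, 19)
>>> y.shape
(3, 19)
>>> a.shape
(19, 3, 13, 3)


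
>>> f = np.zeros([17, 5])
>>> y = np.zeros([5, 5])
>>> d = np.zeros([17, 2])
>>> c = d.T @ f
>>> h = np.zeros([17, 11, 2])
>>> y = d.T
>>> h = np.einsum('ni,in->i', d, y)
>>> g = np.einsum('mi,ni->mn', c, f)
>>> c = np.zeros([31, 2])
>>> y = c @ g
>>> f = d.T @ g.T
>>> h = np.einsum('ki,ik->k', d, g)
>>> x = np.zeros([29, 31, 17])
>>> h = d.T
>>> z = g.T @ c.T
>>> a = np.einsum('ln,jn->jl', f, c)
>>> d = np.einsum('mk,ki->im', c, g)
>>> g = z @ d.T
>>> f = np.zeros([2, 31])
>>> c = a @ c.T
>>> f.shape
(2, 31)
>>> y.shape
(31, 17)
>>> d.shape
(17, 31)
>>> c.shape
(31, 31)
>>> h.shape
(2, 17)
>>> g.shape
(17, 17)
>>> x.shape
(29, 31, 17)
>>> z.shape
(17, 31)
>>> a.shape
(31, 2)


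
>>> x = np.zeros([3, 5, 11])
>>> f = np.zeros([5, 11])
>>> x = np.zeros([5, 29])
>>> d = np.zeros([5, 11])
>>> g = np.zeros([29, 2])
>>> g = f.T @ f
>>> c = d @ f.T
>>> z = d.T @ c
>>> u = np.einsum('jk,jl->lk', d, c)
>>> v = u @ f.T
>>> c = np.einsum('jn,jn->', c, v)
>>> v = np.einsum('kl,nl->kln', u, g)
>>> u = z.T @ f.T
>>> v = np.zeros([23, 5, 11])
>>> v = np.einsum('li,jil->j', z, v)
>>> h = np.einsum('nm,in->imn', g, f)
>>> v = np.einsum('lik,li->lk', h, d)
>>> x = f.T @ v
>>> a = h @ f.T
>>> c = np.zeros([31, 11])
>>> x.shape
(11, 11)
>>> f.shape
(5, 11)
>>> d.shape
(5, 11)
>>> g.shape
(11, 11)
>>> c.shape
(31, 11)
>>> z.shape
(11, 5)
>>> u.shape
(5, 5)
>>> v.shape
(5, 11)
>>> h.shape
(5, 11, 11)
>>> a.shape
(5, 11, 5)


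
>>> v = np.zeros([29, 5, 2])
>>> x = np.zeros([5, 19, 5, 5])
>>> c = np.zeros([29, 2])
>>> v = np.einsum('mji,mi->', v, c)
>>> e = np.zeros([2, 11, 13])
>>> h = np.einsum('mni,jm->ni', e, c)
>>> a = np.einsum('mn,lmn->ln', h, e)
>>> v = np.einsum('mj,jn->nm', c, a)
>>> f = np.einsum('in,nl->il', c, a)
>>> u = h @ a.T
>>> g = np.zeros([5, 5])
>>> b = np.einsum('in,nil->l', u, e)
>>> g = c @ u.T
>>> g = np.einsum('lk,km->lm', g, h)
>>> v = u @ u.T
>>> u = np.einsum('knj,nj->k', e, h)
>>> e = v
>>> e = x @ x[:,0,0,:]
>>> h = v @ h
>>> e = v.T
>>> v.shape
(11, 11)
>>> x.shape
(5, 19, 5, 5)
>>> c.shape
(29, 2)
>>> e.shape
(11, 11)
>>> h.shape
(11, 13)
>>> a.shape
(2, 13)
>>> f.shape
(29, 13)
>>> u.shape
(2,)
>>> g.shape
(29, 13)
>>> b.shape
(13,)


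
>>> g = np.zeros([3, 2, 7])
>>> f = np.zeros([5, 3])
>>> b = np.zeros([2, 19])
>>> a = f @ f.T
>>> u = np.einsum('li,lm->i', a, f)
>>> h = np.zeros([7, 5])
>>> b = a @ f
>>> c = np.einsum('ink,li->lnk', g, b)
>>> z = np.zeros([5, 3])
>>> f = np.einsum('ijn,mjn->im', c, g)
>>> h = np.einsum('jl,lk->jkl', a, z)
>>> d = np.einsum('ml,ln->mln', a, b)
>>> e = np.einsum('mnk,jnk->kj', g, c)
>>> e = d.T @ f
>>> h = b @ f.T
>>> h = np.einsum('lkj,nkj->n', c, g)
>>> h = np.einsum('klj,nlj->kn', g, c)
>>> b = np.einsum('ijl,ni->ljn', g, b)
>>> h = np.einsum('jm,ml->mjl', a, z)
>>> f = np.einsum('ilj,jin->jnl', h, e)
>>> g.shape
(3, 2, 7)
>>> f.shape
(3, 3, 5)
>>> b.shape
(7, 2, 5)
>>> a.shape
(5, 5)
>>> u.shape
(5,)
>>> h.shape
(5, 5, 3)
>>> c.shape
(5, 2, 7)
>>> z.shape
(5, 3)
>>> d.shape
(5, 5, 3)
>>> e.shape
(3, 5, 3)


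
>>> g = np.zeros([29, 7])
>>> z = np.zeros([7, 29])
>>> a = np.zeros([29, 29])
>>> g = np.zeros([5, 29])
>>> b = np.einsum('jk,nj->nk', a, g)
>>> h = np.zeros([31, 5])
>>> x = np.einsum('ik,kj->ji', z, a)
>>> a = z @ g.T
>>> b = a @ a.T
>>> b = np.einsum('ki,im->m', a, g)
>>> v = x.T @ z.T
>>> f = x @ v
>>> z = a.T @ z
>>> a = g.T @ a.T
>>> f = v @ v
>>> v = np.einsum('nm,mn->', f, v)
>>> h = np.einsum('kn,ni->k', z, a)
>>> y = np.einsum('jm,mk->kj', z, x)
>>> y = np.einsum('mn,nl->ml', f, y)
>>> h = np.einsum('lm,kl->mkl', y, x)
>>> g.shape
(5, 29)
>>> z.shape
(5, 29)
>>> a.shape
(29, 7)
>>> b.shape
(29,)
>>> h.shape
(5, 29, 7)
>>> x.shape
(29, 7)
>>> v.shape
()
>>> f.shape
(7, 7)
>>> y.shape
(7, 5)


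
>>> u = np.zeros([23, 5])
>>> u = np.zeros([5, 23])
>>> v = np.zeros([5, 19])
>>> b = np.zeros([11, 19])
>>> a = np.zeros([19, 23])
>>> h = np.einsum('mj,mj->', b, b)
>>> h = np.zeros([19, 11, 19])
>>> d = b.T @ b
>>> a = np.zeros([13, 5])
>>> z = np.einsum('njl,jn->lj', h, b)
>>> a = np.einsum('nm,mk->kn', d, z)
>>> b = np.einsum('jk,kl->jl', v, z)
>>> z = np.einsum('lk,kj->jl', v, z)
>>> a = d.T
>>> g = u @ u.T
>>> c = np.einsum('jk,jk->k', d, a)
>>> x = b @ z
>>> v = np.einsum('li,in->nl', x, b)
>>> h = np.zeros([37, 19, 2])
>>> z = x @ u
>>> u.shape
(5, 23)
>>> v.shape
(11, 5)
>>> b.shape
(5, 11)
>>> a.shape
(19, 19)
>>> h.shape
(37, 19, 2)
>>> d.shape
(19, 19)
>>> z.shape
(5, 23)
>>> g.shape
(5, 5)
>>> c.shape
(19,)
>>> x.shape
(5, 5)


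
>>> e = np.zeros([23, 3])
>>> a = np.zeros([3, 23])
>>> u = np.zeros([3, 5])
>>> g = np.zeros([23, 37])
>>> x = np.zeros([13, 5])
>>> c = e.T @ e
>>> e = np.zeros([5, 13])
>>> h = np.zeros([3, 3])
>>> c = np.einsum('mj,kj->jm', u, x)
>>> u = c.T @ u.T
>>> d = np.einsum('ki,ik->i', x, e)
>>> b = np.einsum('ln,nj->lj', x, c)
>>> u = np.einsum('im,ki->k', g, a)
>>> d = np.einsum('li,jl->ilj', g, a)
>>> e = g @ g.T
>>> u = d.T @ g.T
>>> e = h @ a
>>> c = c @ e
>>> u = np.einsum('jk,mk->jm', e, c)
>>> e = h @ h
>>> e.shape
(3, 3)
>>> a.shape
(3, 23)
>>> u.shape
(3, 5)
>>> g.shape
(23, 37)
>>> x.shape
(13, 5)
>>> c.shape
(5, 23)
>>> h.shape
(3, 3)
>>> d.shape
(37, 23, 3)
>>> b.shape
(13, 3)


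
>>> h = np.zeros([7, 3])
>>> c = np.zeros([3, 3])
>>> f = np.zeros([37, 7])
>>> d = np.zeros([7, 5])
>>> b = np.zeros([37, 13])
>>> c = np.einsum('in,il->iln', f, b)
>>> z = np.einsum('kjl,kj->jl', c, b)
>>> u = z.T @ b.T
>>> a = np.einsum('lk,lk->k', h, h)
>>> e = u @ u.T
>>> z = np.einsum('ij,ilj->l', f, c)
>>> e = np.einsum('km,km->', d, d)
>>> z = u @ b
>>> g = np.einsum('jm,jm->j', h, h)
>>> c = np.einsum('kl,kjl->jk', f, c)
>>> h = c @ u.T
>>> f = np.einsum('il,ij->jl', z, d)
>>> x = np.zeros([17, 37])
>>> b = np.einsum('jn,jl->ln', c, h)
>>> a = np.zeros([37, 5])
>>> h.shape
(13, 7)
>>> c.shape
(13, 37)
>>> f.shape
(5, 13)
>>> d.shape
(7, 5)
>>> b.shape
(7, 37)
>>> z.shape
(7, 13)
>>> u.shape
(7, 37)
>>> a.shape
(37, 5)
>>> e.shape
()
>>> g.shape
(7,)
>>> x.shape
(17, 37)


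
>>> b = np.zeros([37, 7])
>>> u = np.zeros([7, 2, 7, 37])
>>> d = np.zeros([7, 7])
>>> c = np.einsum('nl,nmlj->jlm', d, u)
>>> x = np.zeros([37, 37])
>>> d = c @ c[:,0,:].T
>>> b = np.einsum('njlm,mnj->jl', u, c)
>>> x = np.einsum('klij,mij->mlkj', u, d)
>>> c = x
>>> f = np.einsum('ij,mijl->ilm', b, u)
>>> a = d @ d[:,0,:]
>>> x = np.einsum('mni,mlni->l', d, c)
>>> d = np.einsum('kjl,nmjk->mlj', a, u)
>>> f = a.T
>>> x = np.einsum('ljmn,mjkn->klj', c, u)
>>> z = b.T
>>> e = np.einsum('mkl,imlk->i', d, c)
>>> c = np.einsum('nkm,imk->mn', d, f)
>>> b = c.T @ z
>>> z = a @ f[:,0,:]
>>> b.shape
(2, 2)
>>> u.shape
(7, 2, 7, 37)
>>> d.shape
(2, 37, 7)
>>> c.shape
(7, 2)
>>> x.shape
(7, 37, 2)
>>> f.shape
(37, 7, 37)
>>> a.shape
(37, 7, 37)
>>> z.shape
(37, 7, 37)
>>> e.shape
(37,)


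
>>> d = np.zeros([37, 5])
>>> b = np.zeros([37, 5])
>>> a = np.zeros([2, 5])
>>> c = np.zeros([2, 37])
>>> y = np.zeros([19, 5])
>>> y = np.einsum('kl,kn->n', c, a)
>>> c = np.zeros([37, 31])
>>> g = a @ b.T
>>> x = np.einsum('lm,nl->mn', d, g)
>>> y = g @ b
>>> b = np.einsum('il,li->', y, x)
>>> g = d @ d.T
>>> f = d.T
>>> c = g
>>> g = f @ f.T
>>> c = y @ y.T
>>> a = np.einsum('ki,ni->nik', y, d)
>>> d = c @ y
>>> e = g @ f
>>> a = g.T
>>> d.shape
(2, 5)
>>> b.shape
()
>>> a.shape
(5, 5)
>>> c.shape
(2, 2)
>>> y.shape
(2, 5)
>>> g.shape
(5, 5)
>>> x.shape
(5, 2)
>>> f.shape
(5, 37)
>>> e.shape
(5, 37)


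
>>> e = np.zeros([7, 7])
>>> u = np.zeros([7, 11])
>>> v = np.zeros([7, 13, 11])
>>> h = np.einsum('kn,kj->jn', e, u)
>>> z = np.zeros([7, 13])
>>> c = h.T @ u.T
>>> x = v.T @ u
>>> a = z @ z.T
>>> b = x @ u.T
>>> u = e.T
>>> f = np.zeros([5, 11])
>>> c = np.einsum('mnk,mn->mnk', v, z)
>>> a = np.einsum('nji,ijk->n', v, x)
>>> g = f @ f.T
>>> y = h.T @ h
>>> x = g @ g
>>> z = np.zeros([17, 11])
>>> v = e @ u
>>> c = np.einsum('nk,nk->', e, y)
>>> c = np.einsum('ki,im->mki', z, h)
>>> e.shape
(7, 7)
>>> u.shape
(7, 7)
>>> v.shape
(7, 7)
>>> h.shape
(11, 7)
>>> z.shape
(17, 11)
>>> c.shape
(7, 17, 11)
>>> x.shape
(5, 5)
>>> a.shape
(7,)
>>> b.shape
(11, 13, 7)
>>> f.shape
(5, 11)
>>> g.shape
(5, 5)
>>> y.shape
(7, 7)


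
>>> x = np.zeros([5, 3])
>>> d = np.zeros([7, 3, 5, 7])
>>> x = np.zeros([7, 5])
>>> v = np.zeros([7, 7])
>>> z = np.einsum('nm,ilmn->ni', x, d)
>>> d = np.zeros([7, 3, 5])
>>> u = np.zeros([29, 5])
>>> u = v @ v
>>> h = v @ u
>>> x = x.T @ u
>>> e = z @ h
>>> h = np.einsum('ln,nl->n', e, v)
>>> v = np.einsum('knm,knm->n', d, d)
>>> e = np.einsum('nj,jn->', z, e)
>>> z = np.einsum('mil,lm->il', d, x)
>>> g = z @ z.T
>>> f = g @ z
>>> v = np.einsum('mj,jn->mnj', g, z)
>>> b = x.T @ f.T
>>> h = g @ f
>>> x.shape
(5, 7)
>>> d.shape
(7, 3, 5)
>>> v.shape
(3, 5, 3)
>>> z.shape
(3, 5)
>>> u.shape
(7, 7)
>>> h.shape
(3, 5)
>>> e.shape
()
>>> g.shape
(3, 3)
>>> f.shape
(3, 5)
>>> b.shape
(7, 3)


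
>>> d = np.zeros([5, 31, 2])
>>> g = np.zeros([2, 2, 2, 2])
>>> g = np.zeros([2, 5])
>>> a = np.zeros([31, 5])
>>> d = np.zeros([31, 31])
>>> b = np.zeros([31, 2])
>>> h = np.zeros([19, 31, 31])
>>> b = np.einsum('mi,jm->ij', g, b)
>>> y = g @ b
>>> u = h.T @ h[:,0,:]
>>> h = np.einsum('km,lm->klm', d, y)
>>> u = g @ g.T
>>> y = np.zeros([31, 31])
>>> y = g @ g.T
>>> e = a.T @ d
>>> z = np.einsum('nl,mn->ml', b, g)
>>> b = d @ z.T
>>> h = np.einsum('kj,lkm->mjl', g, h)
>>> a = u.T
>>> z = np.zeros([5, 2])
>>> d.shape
(31, 31)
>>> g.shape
(2, 5)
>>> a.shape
(2, 2)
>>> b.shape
(31, 2)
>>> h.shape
(31, 5, 31)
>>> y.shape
(2, 2)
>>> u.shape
(2, 2)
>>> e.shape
(5, 31)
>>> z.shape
(5, 2)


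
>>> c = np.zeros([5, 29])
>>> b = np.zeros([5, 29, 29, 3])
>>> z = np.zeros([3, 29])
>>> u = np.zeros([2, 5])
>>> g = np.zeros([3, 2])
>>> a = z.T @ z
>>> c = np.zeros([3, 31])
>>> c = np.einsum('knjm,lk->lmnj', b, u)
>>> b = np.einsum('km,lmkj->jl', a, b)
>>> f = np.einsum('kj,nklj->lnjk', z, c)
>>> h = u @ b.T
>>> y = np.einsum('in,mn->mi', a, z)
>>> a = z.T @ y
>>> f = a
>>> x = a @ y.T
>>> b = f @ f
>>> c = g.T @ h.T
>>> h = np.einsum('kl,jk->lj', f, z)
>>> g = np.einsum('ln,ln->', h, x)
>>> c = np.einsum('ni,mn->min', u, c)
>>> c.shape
(2, 5, 2)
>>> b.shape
(29, 29)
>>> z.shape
(3, 29)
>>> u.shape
(2, 5)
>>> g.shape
()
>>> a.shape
(29, 29)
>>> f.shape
(29, 29)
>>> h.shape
(29, 3)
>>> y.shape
(3, 29)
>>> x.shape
(29, 3)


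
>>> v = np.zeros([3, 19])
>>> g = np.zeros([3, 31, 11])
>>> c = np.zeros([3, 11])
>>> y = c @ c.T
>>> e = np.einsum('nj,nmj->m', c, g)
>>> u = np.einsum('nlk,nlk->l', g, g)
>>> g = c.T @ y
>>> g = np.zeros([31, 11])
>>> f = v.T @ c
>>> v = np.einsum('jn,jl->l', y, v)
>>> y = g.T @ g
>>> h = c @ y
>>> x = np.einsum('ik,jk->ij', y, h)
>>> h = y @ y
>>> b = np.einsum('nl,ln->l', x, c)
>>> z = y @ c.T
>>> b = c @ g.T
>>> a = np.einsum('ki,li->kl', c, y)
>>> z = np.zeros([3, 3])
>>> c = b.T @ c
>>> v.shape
(19,)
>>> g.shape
(31, 11)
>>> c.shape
(31, 11)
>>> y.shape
(11, 11)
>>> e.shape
(31,)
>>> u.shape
(31,)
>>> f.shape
(19, 11)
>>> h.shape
(11, 11)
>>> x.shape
(11, 3)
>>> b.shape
(3, 31)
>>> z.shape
(3, 3)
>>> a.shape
(3, 11)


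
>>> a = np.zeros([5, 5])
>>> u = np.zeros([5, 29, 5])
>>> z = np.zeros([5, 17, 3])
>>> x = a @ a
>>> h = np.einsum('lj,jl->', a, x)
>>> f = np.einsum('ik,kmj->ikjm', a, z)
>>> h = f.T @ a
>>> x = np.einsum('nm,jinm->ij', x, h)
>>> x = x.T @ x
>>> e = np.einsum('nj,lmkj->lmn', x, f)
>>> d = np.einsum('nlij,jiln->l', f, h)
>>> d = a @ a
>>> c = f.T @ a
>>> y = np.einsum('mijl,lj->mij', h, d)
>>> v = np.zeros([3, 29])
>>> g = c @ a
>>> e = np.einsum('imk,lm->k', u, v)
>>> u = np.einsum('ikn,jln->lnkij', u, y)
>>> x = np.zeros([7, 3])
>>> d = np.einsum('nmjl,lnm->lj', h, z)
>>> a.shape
(5, 5)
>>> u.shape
(3, 5, 29, 5, 17)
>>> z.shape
(5, 17, 3)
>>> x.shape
(7, 3)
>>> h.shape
(17, 3, 5, 5)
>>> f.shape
(5, 5, 3, 17)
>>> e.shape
(5,)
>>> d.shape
(5, 5)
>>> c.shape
(17, 3, 5, 5)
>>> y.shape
(17, 3, 5)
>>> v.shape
(3, 29)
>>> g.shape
(17, 3, 5, 5)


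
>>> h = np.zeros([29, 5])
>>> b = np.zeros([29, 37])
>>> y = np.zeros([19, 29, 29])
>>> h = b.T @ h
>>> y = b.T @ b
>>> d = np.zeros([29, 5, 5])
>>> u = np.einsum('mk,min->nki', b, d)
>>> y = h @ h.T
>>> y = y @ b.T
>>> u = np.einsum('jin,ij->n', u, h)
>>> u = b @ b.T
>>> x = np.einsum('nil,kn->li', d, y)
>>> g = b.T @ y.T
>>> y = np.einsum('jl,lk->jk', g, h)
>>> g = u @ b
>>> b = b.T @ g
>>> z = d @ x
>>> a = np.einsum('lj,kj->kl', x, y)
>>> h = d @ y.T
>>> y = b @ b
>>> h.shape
(29, 5, 37)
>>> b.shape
(37, 37)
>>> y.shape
(37, 37)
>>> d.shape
(29, 5, 5)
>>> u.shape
(29, 29)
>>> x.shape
(5, 5)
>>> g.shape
(29, 37)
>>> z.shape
(29, 5, 5)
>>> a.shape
(37, 5)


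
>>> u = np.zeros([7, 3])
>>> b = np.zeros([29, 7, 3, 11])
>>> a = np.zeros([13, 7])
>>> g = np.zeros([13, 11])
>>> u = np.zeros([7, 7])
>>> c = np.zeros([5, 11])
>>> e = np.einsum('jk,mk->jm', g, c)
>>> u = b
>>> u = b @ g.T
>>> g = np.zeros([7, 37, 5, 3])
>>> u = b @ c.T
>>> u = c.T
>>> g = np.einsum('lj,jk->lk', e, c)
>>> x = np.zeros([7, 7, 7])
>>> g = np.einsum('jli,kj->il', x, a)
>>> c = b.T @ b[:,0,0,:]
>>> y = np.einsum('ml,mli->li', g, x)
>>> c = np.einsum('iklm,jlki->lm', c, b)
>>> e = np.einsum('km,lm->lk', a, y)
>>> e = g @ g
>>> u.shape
(11, 5)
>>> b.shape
(29, 7, 3, 11)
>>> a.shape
(13, 7)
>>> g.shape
(7, 7)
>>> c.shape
(7, 11)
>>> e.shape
(7, 7)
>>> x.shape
(7, 7, 7)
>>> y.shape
(7, 7)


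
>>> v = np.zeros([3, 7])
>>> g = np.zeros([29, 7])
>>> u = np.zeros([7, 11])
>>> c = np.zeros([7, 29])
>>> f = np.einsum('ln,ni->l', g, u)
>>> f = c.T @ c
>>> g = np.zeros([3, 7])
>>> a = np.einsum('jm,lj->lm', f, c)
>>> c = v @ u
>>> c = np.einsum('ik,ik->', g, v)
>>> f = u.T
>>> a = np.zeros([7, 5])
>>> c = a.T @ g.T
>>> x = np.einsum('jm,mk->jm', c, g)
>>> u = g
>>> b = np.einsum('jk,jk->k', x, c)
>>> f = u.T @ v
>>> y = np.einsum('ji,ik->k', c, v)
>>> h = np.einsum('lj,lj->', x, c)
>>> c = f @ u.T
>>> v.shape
(3, 7)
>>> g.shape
(3, 7)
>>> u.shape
(3, 7)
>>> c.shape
(7, 3)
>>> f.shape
(7, 7)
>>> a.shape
(7, 5)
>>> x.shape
(5, 3)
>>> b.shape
(3,)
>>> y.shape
(7,)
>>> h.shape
()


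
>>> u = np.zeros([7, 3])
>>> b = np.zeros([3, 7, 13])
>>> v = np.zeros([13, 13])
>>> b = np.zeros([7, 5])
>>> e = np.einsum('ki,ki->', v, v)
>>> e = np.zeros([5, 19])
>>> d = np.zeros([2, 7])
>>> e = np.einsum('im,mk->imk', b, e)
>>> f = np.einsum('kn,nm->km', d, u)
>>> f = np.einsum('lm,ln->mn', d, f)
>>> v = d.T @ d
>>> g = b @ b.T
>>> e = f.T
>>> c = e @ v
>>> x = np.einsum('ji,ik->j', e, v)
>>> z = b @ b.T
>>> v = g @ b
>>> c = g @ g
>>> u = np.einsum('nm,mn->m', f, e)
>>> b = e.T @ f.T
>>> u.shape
(3,)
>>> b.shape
(7, 7)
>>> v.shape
(7, 5)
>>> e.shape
(3, 7)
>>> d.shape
(2, 7)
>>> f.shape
(7, 3)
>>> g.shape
(7, 7)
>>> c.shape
(7, 7)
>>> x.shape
(3,)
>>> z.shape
(7, 7)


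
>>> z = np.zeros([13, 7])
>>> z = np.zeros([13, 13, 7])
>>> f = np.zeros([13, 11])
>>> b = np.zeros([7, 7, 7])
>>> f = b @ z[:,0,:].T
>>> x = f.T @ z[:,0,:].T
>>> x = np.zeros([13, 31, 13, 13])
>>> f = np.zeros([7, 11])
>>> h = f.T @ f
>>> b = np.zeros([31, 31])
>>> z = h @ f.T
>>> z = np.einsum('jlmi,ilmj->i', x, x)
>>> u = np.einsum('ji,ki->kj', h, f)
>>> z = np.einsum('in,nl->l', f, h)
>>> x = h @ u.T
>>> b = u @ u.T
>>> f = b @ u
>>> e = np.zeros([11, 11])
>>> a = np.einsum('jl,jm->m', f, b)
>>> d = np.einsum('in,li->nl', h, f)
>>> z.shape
(11,)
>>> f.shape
(7, 11)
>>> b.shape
(7, 7)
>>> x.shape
(11, 7)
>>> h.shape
(11, 11)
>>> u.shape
(7, 11)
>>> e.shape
(11, 11)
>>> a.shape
(7,)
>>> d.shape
(11, 7)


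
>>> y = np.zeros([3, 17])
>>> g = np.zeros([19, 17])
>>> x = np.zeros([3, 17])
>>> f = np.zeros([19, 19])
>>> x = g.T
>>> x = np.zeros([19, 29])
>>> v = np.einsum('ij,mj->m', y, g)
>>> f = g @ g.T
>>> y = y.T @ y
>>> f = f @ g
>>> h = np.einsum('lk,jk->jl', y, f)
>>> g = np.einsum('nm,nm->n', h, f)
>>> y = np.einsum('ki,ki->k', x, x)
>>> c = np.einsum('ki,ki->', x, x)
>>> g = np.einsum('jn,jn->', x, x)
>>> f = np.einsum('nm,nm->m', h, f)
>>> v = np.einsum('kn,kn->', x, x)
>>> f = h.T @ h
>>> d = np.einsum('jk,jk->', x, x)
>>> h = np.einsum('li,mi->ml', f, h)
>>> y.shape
(19,)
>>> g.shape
()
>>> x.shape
(19, 29)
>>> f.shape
(17, 17)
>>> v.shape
()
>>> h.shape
(19, 17)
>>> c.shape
()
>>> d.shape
()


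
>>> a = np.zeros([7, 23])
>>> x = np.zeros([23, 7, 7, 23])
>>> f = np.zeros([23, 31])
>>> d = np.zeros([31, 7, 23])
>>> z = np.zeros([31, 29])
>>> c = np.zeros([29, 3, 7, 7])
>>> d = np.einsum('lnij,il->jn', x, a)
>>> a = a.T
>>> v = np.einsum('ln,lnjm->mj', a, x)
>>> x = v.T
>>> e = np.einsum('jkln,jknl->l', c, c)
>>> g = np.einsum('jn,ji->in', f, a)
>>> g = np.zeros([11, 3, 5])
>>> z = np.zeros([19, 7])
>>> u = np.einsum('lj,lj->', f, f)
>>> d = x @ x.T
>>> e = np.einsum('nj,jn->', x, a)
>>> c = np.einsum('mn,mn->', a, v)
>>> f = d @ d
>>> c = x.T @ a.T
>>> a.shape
(23, 7)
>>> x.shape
(7, 23)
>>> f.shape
(7, 7)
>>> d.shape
(7, 7)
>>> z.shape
(19, 7)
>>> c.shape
(23, 23)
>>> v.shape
(23, 7)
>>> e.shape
()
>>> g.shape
(11, 3, 5)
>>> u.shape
()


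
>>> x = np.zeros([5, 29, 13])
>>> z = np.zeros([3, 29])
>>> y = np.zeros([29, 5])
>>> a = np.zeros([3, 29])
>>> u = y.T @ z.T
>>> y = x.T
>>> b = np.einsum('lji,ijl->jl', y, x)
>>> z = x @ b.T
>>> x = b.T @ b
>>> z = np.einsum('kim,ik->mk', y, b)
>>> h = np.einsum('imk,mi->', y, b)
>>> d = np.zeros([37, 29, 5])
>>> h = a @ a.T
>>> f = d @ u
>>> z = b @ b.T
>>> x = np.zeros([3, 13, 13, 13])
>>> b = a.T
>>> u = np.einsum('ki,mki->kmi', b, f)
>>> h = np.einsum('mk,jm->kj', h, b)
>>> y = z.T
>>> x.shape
(3, 13, 13, 13)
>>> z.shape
(29, 29)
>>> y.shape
(29, 29)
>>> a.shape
(3, 29)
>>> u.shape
(29, 37, 3)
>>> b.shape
(29, 3)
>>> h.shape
(3, 29)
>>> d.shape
(37, 29, 5)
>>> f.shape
(37, 29, 3)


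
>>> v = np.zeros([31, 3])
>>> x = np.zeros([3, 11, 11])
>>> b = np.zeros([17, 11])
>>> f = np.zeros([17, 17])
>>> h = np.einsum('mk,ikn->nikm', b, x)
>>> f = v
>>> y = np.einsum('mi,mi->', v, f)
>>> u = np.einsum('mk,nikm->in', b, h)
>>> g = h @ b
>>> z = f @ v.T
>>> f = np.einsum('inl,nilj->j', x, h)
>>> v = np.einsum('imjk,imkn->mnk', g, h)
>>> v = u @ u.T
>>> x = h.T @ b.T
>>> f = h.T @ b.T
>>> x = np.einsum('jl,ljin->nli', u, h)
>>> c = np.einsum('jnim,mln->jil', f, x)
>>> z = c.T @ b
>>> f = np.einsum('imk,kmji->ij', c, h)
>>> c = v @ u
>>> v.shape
(3, 3)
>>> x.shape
(17, 11, 11)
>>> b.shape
(17, 11)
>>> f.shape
(17, 11)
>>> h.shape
(11, 3, 11, 17)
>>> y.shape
()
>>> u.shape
(3, 11)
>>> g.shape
(11, 3, 11, 11)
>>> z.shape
(11, 3, 11)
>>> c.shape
(3, 11)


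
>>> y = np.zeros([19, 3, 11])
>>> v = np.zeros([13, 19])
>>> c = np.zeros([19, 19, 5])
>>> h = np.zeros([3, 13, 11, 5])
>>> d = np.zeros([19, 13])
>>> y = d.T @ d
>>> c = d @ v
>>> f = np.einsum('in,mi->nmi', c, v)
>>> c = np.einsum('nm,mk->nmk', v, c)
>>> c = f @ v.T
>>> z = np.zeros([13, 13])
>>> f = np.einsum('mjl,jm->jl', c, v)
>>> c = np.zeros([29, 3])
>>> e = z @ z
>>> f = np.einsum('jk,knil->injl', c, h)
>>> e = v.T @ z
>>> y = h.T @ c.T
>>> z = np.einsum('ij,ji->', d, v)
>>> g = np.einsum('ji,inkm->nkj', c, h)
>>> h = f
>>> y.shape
(5, 11, 13, 29)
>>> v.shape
(13, 19)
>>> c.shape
(29, 3)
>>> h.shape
(11, 13, 29, 5)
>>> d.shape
(19, 13)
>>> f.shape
(11, 13, 29, 5)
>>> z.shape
()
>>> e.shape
(19, 13)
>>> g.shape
(13, 11, 29)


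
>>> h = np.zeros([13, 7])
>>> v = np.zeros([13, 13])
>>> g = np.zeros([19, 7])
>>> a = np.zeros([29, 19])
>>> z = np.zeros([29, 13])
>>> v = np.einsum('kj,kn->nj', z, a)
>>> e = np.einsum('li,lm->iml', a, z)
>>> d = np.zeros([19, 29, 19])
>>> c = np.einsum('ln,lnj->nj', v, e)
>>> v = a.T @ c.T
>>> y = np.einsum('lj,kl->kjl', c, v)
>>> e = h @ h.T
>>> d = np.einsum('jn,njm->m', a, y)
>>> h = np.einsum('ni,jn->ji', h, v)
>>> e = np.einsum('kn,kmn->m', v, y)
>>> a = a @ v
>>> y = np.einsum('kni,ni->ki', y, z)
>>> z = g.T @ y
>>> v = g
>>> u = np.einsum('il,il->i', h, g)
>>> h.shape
(19, 7)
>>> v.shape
(19, 7)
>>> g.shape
(19, 7)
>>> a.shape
(29, 13)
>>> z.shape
(7, 13)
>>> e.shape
(29,)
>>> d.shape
(13,)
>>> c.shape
(13, 29)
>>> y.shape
(19, 13)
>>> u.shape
(19,)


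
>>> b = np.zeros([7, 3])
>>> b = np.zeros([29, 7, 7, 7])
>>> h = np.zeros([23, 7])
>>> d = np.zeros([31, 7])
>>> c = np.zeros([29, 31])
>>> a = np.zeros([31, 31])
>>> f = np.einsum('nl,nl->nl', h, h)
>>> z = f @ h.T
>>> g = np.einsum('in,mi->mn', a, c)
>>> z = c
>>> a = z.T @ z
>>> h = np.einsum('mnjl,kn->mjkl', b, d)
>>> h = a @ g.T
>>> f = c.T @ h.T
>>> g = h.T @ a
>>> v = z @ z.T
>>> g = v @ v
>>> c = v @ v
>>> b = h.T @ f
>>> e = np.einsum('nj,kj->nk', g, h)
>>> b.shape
(29, 31)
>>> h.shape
(31, 29)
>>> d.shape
(31, 7)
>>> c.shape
(29, 29)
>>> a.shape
(31, 31)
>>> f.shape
(31, 31)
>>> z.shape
(29, 31)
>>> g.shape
(29, 29)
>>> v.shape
(29, 29)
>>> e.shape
(29, 31)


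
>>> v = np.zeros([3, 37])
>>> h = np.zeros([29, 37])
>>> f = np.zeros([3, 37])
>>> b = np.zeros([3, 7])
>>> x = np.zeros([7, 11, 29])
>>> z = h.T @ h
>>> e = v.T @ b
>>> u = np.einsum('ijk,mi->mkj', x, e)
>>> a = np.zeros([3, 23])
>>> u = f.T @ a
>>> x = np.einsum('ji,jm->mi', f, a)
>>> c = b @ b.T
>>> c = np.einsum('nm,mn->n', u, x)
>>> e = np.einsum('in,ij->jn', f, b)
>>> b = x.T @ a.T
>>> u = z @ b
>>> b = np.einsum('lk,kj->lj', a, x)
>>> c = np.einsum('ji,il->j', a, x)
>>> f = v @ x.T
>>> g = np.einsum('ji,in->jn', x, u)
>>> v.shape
(3, 37)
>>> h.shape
(29, 37)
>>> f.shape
(3, 23)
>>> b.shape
(3, 37)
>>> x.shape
(23, 37)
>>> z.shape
(37, 37)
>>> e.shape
(7, 37)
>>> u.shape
(37, 3)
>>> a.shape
(3, 23)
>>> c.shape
(3,)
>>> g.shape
(23, 3)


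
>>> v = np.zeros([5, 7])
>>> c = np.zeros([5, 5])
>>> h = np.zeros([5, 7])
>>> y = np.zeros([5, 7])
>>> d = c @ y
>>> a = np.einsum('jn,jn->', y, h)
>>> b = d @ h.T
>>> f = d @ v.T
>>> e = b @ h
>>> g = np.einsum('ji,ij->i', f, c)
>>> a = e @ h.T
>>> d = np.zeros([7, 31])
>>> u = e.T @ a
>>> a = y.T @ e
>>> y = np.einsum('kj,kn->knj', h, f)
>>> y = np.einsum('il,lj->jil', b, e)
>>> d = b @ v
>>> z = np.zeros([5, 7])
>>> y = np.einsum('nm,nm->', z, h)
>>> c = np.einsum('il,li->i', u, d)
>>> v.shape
(5, 7)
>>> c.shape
(7,)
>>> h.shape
(5, 7)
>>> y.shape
()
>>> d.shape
(5, 7)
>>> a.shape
(7, 7)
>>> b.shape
(5, 5)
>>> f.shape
(5, 5)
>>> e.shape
(5, 7)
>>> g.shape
(5,)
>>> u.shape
(7, 5)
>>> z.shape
(5, 7)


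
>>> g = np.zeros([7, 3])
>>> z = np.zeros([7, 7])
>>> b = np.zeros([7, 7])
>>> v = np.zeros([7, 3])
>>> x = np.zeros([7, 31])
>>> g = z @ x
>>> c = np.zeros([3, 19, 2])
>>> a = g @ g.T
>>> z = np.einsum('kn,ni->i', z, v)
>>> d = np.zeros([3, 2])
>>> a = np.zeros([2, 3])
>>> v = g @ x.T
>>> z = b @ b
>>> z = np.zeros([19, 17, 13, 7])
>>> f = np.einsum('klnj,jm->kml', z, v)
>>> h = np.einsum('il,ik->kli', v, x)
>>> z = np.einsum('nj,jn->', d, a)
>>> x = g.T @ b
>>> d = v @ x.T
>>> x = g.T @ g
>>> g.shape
(7, 31)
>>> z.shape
()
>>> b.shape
(7, 7)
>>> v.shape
(7, 7)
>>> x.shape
(31, 31)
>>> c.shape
(3, 19, 2)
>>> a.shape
(2, 3)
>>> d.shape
(7, 31)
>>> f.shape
(19, 7, 17)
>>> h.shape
(31, 7, 7)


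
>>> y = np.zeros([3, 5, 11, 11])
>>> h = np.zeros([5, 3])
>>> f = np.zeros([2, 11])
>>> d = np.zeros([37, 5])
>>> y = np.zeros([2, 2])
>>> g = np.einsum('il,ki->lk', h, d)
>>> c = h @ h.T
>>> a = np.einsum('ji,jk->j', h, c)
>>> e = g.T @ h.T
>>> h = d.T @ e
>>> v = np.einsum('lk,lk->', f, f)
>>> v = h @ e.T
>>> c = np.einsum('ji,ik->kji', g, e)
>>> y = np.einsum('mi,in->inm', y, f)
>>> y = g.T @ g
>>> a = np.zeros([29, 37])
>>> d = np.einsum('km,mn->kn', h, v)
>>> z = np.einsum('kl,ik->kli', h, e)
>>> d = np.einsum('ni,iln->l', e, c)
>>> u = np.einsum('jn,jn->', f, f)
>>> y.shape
(37, 37)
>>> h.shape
(5, 5)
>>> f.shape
(2, 11)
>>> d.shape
(3,)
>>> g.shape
(3, 37)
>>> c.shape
(5, 3, 37)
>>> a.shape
(29, 37)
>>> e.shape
(37, 5)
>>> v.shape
(5, 37)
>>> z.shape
(5, 5, 37)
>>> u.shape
()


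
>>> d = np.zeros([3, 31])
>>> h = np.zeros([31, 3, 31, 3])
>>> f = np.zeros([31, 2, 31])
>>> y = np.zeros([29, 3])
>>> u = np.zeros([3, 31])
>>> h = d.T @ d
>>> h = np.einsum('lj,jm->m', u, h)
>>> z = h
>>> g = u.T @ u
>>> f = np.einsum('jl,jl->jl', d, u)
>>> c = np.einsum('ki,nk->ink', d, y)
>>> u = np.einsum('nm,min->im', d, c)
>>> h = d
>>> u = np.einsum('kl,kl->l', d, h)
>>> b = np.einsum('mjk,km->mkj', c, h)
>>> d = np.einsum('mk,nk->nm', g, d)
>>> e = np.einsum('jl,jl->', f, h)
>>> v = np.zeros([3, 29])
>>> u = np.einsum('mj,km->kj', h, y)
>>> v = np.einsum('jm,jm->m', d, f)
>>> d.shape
(3, 31)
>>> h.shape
(3, 31)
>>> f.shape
(3, 31)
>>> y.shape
(29, 3)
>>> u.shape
(29, 31)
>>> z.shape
(31,)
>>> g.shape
(31, 31)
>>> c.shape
(31, 29, 3)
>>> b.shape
(31, 3, 29)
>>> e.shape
()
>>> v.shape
(31,)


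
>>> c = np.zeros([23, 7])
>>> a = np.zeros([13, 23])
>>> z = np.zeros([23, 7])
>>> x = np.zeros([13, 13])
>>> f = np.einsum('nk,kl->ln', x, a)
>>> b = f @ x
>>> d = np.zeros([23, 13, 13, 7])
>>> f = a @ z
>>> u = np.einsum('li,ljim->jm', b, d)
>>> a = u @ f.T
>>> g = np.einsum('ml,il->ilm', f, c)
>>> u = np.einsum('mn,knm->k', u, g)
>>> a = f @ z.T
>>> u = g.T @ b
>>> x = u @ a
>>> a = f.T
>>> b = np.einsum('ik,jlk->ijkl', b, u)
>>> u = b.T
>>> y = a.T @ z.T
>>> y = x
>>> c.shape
(23, 7)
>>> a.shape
(7, 13)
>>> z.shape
(23, 7)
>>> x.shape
(13, 7, 23)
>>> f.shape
(13, 7)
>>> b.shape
(23, 13, 13, 7)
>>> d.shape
(23, 13, 13, 7)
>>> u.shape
(7, 13, 13, 23)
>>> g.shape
(23, 7, 13)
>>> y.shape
(13, 7, 23)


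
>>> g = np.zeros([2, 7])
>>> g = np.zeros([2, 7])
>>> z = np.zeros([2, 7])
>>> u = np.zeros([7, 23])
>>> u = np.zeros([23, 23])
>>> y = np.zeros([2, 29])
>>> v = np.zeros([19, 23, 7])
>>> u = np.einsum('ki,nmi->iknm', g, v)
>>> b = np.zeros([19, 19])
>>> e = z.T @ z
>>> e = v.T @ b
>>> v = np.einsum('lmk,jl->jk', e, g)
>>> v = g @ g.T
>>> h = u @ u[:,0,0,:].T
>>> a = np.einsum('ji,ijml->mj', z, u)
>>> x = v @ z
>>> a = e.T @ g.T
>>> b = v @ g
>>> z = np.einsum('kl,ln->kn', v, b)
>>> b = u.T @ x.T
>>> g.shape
(2, 7)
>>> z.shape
(2, 7)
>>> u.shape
(7, 2, 19, 23)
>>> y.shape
(2, 29)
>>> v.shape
(2, 2)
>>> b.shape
(23, 19, 2, 2)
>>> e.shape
(7, 23, 19)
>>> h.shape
(7, 2, 19, 7)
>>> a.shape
(19, 23, 2)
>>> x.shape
(2, 7)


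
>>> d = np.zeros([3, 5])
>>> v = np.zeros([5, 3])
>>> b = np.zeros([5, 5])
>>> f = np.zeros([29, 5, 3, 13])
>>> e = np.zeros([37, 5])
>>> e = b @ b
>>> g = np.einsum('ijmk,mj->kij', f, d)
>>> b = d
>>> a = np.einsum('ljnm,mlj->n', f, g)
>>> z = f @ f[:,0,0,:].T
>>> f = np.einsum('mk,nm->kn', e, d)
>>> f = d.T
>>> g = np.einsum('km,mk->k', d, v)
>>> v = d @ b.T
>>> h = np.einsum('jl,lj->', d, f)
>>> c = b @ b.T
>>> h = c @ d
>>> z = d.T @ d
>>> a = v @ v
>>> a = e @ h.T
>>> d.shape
(3, 5)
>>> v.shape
(3, 3)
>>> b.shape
(3, 5)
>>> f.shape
(5, 3)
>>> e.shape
(5, 5)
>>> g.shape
(3,)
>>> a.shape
(5, 3)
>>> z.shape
(5, 5)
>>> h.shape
(3, 5)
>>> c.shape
(3, 3)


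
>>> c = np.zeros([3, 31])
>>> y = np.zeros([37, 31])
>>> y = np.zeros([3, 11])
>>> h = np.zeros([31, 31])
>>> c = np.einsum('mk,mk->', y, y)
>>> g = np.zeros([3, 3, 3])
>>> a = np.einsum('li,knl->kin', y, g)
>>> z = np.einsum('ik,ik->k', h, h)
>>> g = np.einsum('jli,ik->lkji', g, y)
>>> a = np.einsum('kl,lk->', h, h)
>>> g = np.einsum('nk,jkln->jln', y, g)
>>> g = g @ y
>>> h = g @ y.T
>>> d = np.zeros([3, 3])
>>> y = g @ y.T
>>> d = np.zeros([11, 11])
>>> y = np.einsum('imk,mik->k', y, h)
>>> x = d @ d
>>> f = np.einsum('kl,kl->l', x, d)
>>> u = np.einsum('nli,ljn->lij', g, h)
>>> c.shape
()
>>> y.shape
(3,)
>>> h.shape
(3, 3, 3)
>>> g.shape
(3, 3, 11)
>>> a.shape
()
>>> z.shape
(31,)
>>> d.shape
(11, 11)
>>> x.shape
(11, 11)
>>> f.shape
(11,)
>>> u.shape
(3, 11, 3)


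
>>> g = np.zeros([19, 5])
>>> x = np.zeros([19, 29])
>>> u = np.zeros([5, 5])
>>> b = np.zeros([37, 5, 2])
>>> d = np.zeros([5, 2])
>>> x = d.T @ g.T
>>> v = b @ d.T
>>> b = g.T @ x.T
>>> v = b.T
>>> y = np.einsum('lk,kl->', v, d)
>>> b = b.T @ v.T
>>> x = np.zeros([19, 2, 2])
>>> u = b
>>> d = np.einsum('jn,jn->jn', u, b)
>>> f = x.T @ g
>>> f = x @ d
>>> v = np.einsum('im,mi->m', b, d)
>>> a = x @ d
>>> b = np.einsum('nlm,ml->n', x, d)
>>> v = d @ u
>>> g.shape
(19, 5)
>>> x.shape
(19, 2, 2)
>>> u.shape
(2, 2)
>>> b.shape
(19,)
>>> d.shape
(2, 2)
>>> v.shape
(2, 2)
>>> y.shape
()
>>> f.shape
(19, 2, 2)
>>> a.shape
(19, 2, 2)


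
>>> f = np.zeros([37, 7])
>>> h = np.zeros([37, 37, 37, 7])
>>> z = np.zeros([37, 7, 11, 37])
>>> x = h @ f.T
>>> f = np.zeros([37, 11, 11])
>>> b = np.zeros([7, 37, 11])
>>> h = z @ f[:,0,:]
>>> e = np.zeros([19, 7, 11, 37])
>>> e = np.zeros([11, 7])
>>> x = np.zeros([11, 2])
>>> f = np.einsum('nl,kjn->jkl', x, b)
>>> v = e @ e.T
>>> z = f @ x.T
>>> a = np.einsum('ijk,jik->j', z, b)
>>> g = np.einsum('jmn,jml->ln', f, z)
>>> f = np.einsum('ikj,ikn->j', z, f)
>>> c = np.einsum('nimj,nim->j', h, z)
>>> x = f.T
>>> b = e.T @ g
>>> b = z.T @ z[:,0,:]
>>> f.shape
(11,)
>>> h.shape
(37, 7, 11, 11)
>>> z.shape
(37, 7, 11)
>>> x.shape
(11,)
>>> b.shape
(11, 7, 11)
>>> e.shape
(11, 7)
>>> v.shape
(11, 11)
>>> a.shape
(7,)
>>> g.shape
(11, 2)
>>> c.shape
(11,)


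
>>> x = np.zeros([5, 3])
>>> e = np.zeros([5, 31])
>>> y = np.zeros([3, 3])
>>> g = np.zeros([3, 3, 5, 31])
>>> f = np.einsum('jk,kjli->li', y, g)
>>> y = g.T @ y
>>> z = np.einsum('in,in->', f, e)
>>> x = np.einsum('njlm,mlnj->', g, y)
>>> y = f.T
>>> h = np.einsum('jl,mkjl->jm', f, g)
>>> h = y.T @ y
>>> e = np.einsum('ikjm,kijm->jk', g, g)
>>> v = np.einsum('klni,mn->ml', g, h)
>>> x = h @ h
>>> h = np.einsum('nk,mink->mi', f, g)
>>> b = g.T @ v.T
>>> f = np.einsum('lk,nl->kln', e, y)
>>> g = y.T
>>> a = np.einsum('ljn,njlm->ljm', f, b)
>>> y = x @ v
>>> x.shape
(5, 5)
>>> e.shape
(5, 3)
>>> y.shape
(5, 3)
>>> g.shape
(5, 31)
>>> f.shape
(3, 5, 31)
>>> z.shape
()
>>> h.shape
(3, 3)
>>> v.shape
(5, 3)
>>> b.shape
(31, 5, 3, 5)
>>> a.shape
(3, 5, 5)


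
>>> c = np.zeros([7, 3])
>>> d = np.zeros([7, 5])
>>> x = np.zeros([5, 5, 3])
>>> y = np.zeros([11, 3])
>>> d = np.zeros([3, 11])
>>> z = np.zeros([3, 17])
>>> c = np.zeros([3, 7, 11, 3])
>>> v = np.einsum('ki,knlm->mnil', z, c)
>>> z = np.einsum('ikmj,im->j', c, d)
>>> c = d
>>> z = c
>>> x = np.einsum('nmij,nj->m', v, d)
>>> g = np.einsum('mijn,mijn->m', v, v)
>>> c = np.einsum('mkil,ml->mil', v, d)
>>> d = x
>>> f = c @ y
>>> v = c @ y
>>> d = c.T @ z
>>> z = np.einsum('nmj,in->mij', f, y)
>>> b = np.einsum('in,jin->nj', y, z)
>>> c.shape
(3, 17, 11)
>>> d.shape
(11, 17, 11)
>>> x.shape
(7,)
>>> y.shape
(11, 3)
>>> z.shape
(17, 11, 3)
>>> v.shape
(3, 17, 3)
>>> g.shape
(3,)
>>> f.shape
(3, 17, 3)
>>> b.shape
(3, 17)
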